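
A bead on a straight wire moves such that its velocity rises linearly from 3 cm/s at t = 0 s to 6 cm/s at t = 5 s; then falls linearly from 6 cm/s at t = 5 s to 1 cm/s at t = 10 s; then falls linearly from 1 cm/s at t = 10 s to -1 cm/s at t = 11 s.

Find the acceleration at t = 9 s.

Acceleration is the slope of the v-t graph on 5–10 s: (1 − 6)/(10 − 5) = -1 cm/s².

-1 cm/s²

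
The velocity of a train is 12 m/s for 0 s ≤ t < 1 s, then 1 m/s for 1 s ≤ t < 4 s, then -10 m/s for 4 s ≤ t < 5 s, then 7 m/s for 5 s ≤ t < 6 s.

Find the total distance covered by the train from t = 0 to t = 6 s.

32 m

Total distance travelled is ∫|v| dt — sum the magnitudes of each area piece.
0–1 s: |12| × 1 = 12 m
1–4 s: |1| × 3 = 3 m
4–5 s: |-10| × 1 = 10 m
5–6 s: |7| × 1 = 7 m
Total distance = 32 m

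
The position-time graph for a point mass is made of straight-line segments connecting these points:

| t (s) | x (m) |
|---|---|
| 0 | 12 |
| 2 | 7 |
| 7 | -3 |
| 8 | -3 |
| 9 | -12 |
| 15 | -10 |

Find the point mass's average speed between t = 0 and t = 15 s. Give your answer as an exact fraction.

26/15 m/s

Average speed = (total path length)/(elapsed time); on a piecewise-linear x-t graph the path length is Σ|Δx|.
0–2 s: |Δx| = |7 − 12| = 5 m
2–7 s: |Δx| = |-3 − 7| = 10 m
7–8 s: |Δx| = |-3 − -3| = 0 m
8–9 s: |Δx| = |-12 − -3| = 9 m
9–15 s: |Δx| = |-10 − -12| = 2 m
Total path = 26 m; average speed = 26/15 = 26/15 m/s.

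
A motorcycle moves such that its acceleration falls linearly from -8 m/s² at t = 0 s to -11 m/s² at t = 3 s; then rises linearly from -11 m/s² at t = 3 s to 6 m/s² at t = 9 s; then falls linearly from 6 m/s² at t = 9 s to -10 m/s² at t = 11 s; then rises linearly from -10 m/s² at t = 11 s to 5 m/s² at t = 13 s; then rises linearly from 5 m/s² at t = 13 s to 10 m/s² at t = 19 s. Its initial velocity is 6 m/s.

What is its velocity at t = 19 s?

-1.5 m/s

Δv equals the area under the a-t graph; then v = v₀ + Δv.
0–3 s: ½(-8 + -11)(3) = -28.5 m/s
3–9 s: ½(-11 + 6)(6) = -15 m/s
9–11 s: ½(6 + -10)(2) = -4 m/s
11–13 s: ½(-10 + 5)(2) = -5 m/s
13–19 s: ½(5 + 10)(6) = 45 m/s
Δv = -7.5 m/s, so v(19) = 6 + (-7.5) = -1.5 m/s.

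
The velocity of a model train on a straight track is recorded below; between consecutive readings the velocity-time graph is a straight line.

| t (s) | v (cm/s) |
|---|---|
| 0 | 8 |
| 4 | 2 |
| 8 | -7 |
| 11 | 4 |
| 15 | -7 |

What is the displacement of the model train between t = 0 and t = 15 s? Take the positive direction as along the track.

Net displacement equals the area under the velocity-time graph (areas below the axis count negative).
0–4 s: ½(8 + 2)(4) = 20 cm
4–8 s: ½(2 + -7)(4) = -10 cm
8–11 s: ½(-7 + 4)(3) = -4.5 cm
11–15 s: ½(4 + -7)(4) = -6 cm
Net displacement = -0.5 cm

-0.5 cm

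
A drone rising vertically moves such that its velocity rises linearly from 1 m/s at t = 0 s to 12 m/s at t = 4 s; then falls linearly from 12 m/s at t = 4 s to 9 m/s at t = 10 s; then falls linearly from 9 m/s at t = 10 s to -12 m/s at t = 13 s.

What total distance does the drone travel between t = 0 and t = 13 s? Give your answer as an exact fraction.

Distance (not displacement) is the total path length: add the absolute areas under v-t.
0–4 s: |½(1 + 12)(4)| = 26 m
4–10 s: |½(12 + 9)(6)| = 63 m
10–13 s: v = 0 at t = 79/7 s; triangle areas 81/14 + 72/7 = 225/14 m
Total distance = 1471/14 m

1471/14 m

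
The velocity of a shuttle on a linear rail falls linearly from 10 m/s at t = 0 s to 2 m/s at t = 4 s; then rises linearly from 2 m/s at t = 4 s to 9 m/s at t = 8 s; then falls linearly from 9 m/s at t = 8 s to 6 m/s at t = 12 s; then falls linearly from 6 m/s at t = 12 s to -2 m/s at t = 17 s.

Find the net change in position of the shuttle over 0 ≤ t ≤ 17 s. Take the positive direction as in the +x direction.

Displacement is the signed area under the v-t curve.
0–4 s: ½(10 + 2)(4) = 24 m
4–8 s: ½(2 + 9)(4) = 22 m
8–12 s: ½(9 + 6)(4) = 30 m
12–17 s: ½(6 + -2)(5) = 10 m
Net displacement = 86 m

86 m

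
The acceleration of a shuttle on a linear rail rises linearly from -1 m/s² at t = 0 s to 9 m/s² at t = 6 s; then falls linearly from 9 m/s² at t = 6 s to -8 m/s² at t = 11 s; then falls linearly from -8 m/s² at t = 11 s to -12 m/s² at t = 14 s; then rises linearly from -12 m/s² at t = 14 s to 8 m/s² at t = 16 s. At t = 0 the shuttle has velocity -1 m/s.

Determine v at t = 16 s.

Δv equals the area under the a-t graph; then v = v₀ + Δv.
0–6 s: ½(-1 + 9)(6) = 24 m/s
6–11 s: ½(9 + -8)(5) = 2.5 m/s
11–14 s: ½(-8 + -12)(3) = -30 m/s
14–16 s: ½(-12 + 8)(2) = -4 m/s
Δv = -7.5 m/s, so v(16) = -1 + (-7.5) = -8.5 m/s.

-8.5 m/s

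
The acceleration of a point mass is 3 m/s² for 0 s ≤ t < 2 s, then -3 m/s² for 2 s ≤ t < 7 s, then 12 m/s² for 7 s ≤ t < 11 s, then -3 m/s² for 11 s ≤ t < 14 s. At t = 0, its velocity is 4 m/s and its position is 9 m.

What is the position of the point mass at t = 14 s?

On each constant-a segment, Δv = aΔt and Δx = v₀Δt + ½aΔt²; chain segment to segment.
0–2 s: v starts 4 m/s; Δx = 4·2 + ½·3·2² = 14 m; v ends 10 m/s.
2–7 s: v starts 10 m/s; Δx = 10·5 + ½·-3·5² = 12.5 m; v ends -5 m/s.
7–11 s: v starts -5 m/s; Δx = -5·4 + ½·12·4² = 76 m; v ends 43 m/s.
11–14 s: v starts 43 m/s; Δx = 43·3 + ½·-3·3² = 115.5 m; v ends 34 m/s.
x(14) = 9 + Σ Δx = 227 m.

227 m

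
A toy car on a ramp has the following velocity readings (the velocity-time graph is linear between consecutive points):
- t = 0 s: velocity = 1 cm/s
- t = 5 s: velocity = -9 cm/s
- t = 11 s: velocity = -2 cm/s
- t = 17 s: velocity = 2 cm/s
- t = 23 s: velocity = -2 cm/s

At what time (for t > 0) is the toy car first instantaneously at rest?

v changes sign on 0–5 s (from 1 to -9); the graph is linear there, so v = 0 at t = 0 + (-1)·(5 − 0)/(-9 − 1) = 0.5 s.

t = 0.5 s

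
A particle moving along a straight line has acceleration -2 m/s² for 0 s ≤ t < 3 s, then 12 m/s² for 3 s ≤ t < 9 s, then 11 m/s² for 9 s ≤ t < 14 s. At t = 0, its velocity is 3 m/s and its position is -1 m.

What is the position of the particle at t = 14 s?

On each constant-a segment, Δv = aΔt and Δx = v₀Δt + ½aΔt²; chain segment to segment.
0–3 s: v starts 3 m/s; Δx = 3·3 + ½·-2·3² = 0 m; v ends -3 m/s.
3–9 s: v starts -3 m/s; Δx = -3·6 + ½·12·6² = 198 m; v ends 69 m/s.
9–14 s: v starts 69 m/s; Δx = 69·5 + ½·11·5² = 482.5 m; v ends 124 m/s.
x(14) = -1 + Σ Δx = 679.5 m.

679.5 m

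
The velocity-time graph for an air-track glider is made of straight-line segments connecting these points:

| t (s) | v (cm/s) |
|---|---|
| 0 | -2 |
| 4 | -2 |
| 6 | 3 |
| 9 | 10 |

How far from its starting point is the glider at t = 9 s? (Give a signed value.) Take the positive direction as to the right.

12.5 cm

Net displacement equals the area under the velocity-time graph (areas below the axis count negative).
0–4 s: -2 × 4 = -8 cm
4–6 s: ½(-2 + 3)(2) = 1 cm
6–9 s: ½(3 + 10)(3) = 19.5 cm
Net displacement = 12.5 cm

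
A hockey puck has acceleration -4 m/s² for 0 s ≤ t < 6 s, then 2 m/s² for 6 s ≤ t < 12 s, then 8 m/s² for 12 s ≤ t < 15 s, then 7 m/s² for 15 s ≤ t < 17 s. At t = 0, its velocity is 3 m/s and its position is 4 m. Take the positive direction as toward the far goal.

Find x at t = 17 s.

-87 m

On each constant-a segment, Δv = aΔt and Δx = v₀Δt + ½aΔt²; chain segment to segment.
0–6 s: v starts 3 m/s; Δx = 3·6 + ½·-4·6² = -54 m; v ends -21 m/s.
6–12 s: v starts -21 m/s; Δx = -21·6 + ½·2·6² = -90 m; v ends -9 m/s.
12–15 s: v starts -9 m/s; Δx = -9·3 + ½·8·3² = 9 m; v ends 15 m/s.
15–17 s: v starts 15 m/s; Δx = 15·2 + ½·7·2² = 44 m; v ends 29 m/s.
x(17) = 4 + Σ Δx = -87 m.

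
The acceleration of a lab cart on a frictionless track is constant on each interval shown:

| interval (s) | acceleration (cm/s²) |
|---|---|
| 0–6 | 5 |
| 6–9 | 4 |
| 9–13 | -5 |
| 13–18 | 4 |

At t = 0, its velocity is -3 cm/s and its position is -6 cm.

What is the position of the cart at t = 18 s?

On each constant-a segment, Δv = aΔt and Δx = v₀Δt + ½aΔt²; chain segment to segment.
0–6 s: v starts -3 cm/s; Δx = -3·6 + ½·5·6² = 72 cm; v ends 27 cm/s.
6–9 s: v starts 27 cm/s; Δx = 27·3 + ½·4·3² = 99 cm; v ends 39 cm/s.
9–13 s: v starts 39 cm/s; Δx = 39·4 + ½·-5·4² = 116 cm; v ends 19 cm/s.
13–18 s: v starts 19 cm/s; Δx = 19·5 + ½·4·5² = 145 cm; v ends 39 cm/s.
x(18) = -6 + Σ Δx = 426 cm.

426 cm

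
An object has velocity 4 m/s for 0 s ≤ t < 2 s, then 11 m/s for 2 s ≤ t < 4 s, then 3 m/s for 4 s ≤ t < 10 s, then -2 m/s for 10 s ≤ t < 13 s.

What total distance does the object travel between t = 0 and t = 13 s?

Distance (not displacement) is the total path length: add the absolute areas under v-t.
0–2 s: |4| × 2 = 8 m
2–4 s: |11| × 2 = 22 m
4–10 s: |3| × 6 = 18 m
10–13 s: |-2| × 3 = 6 m
Total distance = 54 m

54 m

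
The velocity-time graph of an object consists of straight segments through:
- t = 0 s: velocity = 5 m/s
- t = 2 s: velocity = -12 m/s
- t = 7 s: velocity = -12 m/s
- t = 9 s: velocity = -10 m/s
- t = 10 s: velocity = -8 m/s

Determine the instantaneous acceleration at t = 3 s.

Acceleration is the slope of the v-t graph on 2–7 s: (-12 − -12)/(7 − 2) = 0 m/s².

0 m/s²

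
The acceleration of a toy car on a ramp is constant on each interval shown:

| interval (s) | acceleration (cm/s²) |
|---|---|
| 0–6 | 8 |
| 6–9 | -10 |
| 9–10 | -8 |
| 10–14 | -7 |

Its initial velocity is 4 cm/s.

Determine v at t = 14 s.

-14 cm/s

Δv equals the area under the a-t graph; then v = v₀ + Δv.
0–6 s: 8 × 6 = 48 cm/s
6–9 s: -10 × 3 = -30 cm/s
9–10 s: -8 × 1 = -8 cm/s
10–14 s: -7 × 4 = -28 cm/s
Δv = -18 cm/s, so v(14) = 4 + (-18) = -14 cm/s.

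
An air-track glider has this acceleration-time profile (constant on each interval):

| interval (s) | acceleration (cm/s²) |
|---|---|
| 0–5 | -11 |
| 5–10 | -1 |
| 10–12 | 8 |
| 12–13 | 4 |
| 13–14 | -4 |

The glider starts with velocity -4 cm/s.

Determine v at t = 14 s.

-48 cm/s

Δv equals the area under the a-t graph; then v = v₀ + Δv.
0–5 s: -11 × 5 = -55 cm/s
5–10 s: -1 × 5 = -5 cm/s
10–12 s: 8 × 2 = 16 cm/s
12–13 s: 4 × 1 = 4 cm/s
13–14 s: -4 × 1 = -4 cm/s
Δv = -44 cm/s, so v(14) = -4 + (-44) = -48 cm/s.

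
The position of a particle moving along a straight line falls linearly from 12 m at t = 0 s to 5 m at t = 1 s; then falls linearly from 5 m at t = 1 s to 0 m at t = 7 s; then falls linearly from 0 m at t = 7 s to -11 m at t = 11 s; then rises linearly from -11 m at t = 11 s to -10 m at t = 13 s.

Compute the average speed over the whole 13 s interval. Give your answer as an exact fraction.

24/13 m/s

Average speed = (total path length)/(elapsed time); on a piecewise-linear x-t graph the path length is Σ|Δx|.
0–1 s: |Δx| = |5 − 12| = 7 m
1–7 s: |Δx| = |0 − 5| = 5 m
7–11 s: |Δx| = |-11 − 0| = 11 m
11–13 s: |Δx| = |-10 − -11| = 1 m
Total path = 24 m; average speed = 24/13 = 24/13 m/s.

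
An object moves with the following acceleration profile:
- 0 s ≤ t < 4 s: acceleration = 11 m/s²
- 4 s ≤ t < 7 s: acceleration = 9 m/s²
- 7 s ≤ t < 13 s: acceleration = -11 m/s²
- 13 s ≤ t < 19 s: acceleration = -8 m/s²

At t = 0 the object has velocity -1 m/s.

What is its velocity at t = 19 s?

-44 m/s

Δv equals the area under the a-t graph; then v = v₀ + Δv.
0–4 s: 11 × 4 = 44 m/s
4–7 s: 9 × 3 = 27 m/s
7–13 s: -11 × 6 = -66 m/s
13–19 s: -8 × 6 = -48 m/s
Δv = -43 m/s, so v(19) = -1 + (-43) = -44 m/s.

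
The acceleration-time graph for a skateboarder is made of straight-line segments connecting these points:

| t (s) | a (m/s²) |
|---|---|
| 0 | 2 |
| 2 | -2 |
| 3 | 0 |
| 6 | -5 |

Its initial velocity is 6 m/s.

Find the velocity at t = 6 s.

-2.5 m/s

Δv equals the area under the a-t graph; then v = v₀ + Δv.
0–2 s: ½(2 + -2)(2) = 0 m/s
2–3 s: ½(-2 + 0)(1) = -1 m/s
3–6 s: ½(0 + -5)(3) = -7.5 m/s
Δv = -8.5 m/s, so v(6) = 6 + (-8.5) = -2.5 m/s.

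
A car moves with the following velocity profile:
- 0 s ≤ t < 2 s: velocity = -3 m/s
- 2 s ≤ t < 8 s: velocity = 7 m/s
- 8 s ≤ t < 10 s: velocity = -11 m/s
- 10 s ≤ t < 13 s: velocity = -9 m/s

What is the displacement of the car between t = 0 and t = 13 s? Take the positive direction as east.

-13 m

Net displacement equals the area under the velocity-time graph (areas below the axis count negative).
0–2 s: -3 × 2 = -6 m
2–8 s: 7 × 6 = 42 m
8–10 s: -11 × 2 = -22 m
10–13 s: -9 × 3 = -27 m
Net displacement = -13 m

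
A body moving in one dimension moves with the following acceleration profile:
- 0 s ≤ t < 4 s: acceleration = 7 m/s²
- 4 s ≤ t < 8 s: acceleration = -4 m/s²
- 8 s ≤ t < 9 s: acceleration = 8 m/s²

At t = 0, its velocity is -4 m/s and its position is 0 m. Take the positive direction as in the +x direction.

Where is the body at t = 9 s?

On each constant-a segment, Δv = aΔt and Δx = v₀Δt + ½aΔt²; chain segment to segment.
0–4 s: v starts -4 m/s; Δx = -4·4 + ½·7·4² = 40 m; v ends 24 m/s.
4–8 s: v starts 24 m/s; Δx = 24·4 + ½·-4·4² = 64 m; v ends 8 m/s.
8–9 s: v starts 8 m/s; Δx = 8·1 + ½·8·1² = 12 m; v ends 16 m/s.
x(9) = 0 + Σ Δx = 116 m.

116 m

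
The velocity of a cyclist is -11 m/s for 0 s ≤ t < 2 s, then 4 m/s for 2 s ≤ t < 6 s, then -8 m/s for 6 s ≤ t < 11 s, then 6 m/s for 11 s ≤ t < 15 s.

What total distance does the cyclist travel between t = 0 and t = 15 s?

102 m

Total distance travelled is ∫|v| dt — sum the magnitudes of each area piece.
0–2 s: |-11| × 2 = 22 m
2–6 s: |4| × 4 = 16 m
6–11 s: |-8| × 5 = 40 m
11–15 s: |6| × 4 = 24 m
Total distance = 102 m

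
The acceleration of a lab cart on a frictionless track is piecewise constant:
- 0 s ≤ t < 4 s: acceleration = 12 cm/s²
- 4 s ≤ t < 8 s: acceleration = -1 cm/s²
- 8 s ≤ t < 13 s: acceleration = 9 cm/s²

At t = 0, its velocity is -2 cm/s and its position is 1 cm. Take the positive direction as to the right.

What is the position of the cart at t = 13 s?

On each constant-a segment, Δv = aΔt and Δx = v₀Δt + ½aΔt²; chain segment to segment.
0–4 s: v starts -2 cm/s; Δx = -2·4 + ½·12·4² = 88 cm; v ends 46 cm/s.
4–8 s: v starts 46 cm/s; Δx = 46·4 + ½·-1·4² = 176 cm; v ends 42 cm/s.
8–13 s: v starts 42 cm/s; Δx = 42·5 + ½·9·5² = 322.5 cm; v ends 87 cm/s.
x(13) = 1 + Σ Δx = 587.5 cm.

587.5 cm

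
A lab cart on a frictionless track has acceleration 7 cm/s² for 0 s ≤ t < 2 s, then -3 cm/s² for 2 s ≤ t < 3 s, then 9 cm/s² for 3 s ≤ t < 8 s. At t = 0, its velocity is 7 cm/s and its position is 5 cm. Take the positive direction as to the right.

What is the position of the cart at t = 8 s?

On each constant-a segment, Δv = aΔt and Δx = v₀Δt + ½aΔt²; chain segment to segment.
0–2 s: v starts 7 cm/s; Δx = 7·2 + ½·7·2² = 28 cm; v ends 21 cm/s.
2–3 s: v starts 21 cm/s; Δx = 21·1 + ½·-3·1² = 19.5 cm; v ends 18 cm/s.
3–8 s: v starts 18 cm/s; Δx = 18·5 + ½·9·5² = 202.5 cm; v ends 63 cm/s.
x(8) = 5 + Σ Δx = 255 cm.

255 cm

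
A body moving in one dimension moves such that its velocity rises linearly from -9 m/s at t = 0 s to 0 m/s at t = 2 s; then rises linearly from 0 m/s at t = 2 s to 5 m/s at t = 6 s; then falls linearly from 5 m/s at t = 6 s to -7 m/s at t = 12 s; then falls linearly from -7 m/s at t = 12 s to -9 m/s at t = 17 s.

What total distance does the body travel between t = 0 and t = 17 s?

Distance (not displacement) is the total path length: add the absolute areas under v-t.
0–2 s: |½(-9 + 0)(2)| = 9 m
2–6 s: |½(0 + 5)(4)| = 10 m
6–12 s: v = 0 at t = 8.5 s; triangle areas 6.25 + 12.25 = 18.5 m
12–17 s: |½(-7 + -9)(5)| = 40 m
Total distance = 77.5 m

77.5 m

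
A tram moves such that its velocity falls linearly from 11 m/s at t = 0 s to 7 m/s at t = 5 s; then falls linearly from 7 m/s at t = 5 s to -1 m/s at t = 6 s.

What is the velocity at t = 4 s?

On 0–5 s the graph is linear from 11 to 7 m/s: v(4) = 11 + (7 − 11)·(4 − 0)/(5 − 0) = 7.8 m/s.

7.8 m/s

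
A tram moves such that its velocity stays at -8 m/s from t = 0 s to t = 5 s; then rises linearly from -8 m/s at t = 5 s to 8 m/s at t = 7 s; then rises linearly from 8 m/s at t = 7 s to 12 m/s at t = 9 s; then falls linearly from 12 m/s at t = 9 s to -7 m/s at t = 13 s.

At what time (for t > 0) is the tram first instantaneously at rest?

v changes sign on 5–7 s (from -8 to 8); the graph is linear there, so v = 0 at t = 5 + (8)·(7 − 5)/(8 − -8) = 6 s.

t = 6 s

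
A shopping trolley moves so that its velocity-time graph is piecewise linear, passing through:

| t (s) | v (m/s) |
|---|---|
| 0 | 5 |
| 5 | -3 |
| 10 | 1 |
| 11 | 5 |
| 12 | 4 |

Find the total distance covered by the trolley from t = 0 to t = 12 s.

24.375 m

Distance (not displacement) is the total path length: add the absolute areas under v-t.
0–5 s: v = 0 at t = 3.125 s; triangle areas 7.8125 + 2.8125 = 10.625 m
5–10 s: v = 0 at t = 8.75 s; triangle areas 5.625 + 0.625 = 6.25 m
10–11 s: |½(1 + 5)(1)| = 3 m
11–12 s: |½(5 + 4)(1)| = 4.5 m
Total distance = 24.375 m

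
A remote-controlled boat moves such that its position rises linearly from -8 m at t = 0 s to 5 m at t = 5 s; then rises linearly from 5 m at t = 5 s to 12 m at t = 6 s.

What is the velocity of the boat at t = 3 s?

2.6 m/s

Velocity is the slope of the x-t graph on 0–5 s: (5 − -8)/(5 − 0) = 2.6 m/s.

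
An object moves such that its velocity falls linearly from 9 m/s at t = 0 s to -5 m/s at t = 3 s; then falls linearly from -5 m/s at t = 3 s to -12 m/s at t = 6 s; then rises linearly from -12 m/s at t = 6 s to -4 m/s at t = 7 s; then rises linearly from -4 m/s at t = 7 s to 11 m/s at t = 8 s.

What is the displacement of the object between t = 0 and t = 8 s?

-24 m

Net displacement equals the area under the velocity-time graph (areas below the axis count negative).
0–3 s: ½(9 + -5)(3) = 6 m
3–6 s: ½(-5 + -12)(3) = -25.5 m
6–7 s: ½(-12 + -4)(1) = -8 m
7–8 s: ½(-4 + 11)(1) = 3.5 m
Net displacement = -24 m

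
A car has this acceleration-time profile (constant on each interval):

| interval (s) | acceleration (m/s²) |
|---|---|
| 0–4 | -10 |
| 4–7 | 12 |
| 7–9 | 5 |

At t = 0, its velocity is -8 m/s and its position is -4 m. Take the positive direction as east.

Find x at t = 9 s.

On each constant-a segment, Δv = aΔt and Δx = v₀Δt + ½aΔt²; chain segment to segment.
0–4 s: v starts -8 m/s; Δx = -8·4 + ½·-10·4² = -112 m; v ends -48 m/s.
4–7 s: v starts -48 m/s; Δx = -48·3 + ½·12·3² = -90 m; v ends -12 m/s.
7–9 s: v starts -12 m/s; Δx = -12·2 + ½·5·2² = -14 m; v ends -2 m/s.
x(9) = -4 + Σ Δx = -220 m.

-220 m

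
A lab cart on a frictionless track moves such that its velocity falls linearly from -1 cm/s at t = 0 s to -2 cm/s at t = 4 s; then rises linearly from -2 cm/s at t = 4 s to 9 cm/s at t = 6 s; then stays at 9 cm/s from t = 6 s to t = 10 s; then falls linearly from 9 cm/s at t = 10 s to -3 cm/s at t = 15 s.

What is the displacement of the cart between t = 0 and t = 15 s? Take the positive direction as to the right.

Displacement is the signed area under the v-t curve.
0–4 s: ½(-1 + -2)(4) = -6 cm
4–6 s: ½(-2 + 9)(2) = 7 cm
6–10 s: 9 × 4 = 36 cm
10–15 s: ½(9 + -3)(5) = 15 cm
Net displacement = 52 cm

52 cm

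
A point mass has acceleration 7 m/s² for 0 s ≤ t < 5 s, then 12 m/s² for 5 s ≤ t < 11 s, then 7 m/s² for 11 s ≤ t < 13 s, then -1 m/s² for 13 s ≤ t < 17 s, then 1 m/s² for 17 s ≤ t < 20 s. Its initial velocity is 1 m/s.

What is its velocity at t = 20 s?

Δv equals the area under the a-t graph; then v = v₀ + Δv.
0–5 s: 7 × 5 = 35 m/s
5–11 s: 12 × 6 = 72 m/s
11–13 s: 7 × 2 = 14 m/s
13–17 s: -1 × 4 = -4 m/s
17–20 s: 1 × 3 = 3 m/s
Δv = 120 m/s, so v(20) = 1 + (120) = 121 m/s.

121 m/s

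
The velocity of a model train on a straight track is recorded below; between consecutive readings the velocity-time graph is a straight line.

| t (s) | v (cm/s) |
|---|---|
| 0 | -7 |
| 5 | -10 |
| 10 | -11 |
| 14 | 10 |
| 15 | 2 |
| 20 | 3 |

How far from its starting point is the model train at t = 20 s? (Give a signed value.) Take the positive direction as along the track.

Displacement is the signed area under the v-t curve.
0–5 s: ½(-7 + -10)(5) = -42.5 cm
5–10 s: ½(-10 + -11)(5) = -52.5 cm
10–14 s: ½(-11 + 10)(4) = -2 cm
14–15 s: ½(10 + 2)(1) = 6 cm
15–20 s: ½(2 + 3)(5) = 12.5 cm
Net displacement = -78.5 cm

-78.5 cm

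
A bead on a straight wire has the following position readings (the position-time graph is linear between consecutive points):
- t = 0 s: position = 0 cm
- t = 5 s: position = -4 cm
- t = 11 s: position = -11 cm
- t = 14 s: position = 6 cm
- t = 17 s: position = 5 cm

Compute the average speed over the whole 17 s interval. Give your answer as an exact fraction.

29/17 cm/s

Average speed = (total path length)/(elapsed time); on a piecewise-linear x-t graph the path length is Σ|Δx|.
0–5 s: |Δx| = |-4 − 0| = 4 cm
5–11 s: |Δx| = |-11 − -4| = 7 cm
11–14 s: |Δx| = |6 − -11| = 17 cm
14–17 s: |Δx| = |5 − 6| = 1 cm
Total path = 29 cm; average speed = 29/17 = 29/17 cm/s.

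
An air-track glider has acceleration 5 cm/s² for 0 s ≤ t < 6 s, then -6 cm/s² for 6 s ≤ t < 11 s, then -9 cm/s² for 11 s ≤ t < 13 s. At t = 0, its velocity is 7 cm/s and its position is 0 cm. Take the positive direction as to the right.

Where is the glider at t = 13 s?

238 cm

On each constant-a segment, Δv = aΔt and Δx = v₀Δt + ½aΔt²; chain segment to segment.
0–6 s: v starts 7 cm/s; Δx = 7·6 + ½·5·6² = 132 cm; v ends 37 cm/s.
6–11 s: v starts 37 cm/s; Δx = 37·5 + ½·-6·5² = 110 cm; v ends 7 cm/s.
11–13 s: v starts 7 cm/s; Δx = 7·2 + ½·-9·2² = -4 cm; v ends -11 cm/s.
x(13) = 0 + Σ Δx = 238 cm.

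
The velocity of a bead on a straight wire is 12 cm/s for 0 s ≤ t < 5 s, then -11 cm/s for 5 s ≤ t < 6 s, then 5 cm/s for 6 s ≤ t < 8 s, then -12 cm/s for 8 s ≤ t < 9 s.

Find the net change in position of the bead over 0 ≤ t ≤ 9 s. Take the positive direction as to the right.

47 cm

Net displacement equals the area under the velocity-time graph (areas below the axis count negative).
0–5 s: 12 × 5 = 60 cm
5–6 s: -11 × 1 = -11 cm
6–8 s: 5 × 2 = 10 cm
8–9 s: -12 × 1 = -12 cm
Net displacement = 47 cm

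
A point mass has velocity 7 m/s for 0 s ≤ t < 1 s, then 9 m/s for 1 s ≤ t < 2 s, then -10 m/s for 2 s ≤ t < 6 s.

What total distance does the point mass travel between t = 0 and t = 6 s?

Distance (not displacement) is the total path length: add the absolute areas under v-t.
0–1 s: |7| × 1 = 7 m
1–2 s: |9| × 1 = 9 m
2–6 s: |-10| × 4 = 40 m
Total distance = 56 m

56 m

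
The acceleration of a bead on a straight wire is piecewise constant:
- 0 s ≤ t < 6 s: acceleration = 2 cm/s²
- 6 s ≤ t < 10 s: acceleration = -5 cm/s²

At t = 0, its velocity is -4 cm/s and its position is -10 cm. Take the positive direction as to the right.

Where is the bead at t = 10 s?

-6 cm

On each constant-a segment, Δv = aΔt and Δx = v₀Δt + ½aΔt²; chain segment to segment.
0–6 s: v starts -4 cm/s; Δx = -4·6 + ½·2·6² = 12 cm; v ends 8 cm/s.
6–10 s: v starts 8 cm/s; Δx = 8·4 + ½·-5·4² = -8 cm; v ends -12 cm/s.
x(10) = -10 + Σ Δx = -6 cm.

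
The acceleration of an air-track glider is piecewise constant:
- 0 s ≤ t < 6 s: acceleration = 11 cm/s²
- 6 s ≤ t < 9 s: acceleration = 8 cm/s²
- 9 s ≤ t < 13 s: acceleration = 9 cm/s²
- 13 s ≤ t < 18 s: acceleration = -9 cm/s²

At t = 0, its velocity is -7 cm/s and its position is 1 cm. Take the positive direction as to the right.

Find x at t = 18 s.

On each constant-a segment, Δv = aΔt and Δx = v₀Δt + ½aΔt²; chain segment to segment.
0–6 s: v starts -7 cm/s; Δx = -7·6 + ½·11·6² = 156 cm; v ends 59 cm/s.
6–9 s: v starts 59 cm/s; Δx = 59·3 + ½·8·3² = 213 cm; v ends 83 cm/s.
9–13 s: v starts 83 cm/s; Δx = 83·4 + ½·9·4² = 404 cm; v ends 119 cm/s.
13–18 s: v starts 119 cm/s; Δx = 119·5 + ½·-9·5² = 482.5 cm; v ends 74 cm/s.
x(18) = 1 + Σ Δx = 1256.5 cm.

1256.5 cm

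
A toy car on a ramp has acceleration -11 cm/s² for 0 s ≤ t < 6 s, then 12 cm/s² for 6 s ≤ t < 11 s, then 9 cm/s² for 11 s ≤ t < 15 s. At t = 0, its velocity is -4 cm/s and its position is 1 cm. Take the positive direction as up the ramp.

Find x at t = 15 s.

-389 cm

On each constant-a segment, Δv = aΔt and Δx = v₀Δt + ½aΔt²; chain segment to segment.
0–6 s: v starts -4 cm/s; Δx = -4·6 + ½·-11·6² = -222 cm; v ends -70 cm/s.
6–11 s: v starts -70 cm/s; Δx = -70·5 + ½·12·5² = -200 cm; v ends -10 cm/s.
11–15 s: v starts -10 cm/s; Δx = -10·4 + ½·9·4² = 32 cm; v ends 26 cm/s.
x(15) = 1 + Σ Δx = -389 cm.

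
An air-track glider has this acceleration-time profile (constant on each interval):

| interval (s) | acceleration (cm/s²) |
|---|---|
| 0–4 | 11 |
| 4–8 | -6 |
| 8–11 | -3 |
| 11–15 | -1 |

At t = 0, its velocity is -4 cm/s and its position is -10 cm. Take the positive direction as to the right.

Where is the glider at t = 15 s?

228.5 cm

On each constant-a segment, Δv = aΔt and Δx = v₀Δt + ½aΔt²; chain segment to segment.
0–4 s: v starts -4 cm/s; Δx = -4·4 + ½·11·4² = 72 cm; v ends 40 cm/s.
4–8 s: v starts 40 cm/s; Δx = 40·4 + ½·-6·4² = 112 cm; v ends 16 cm/s.
8–11 s: v starts 16 cm/s; Δx = 16·3 + ½·-3·3² = 34.5 cm; v ends 7 cm/s.
11–15 s: v starts 7 cm/s; Δx = 7·4 + ½·-1·4² = 20 cm; v ends 3 cm/s.
x(15) = -10 + Σ Δx = 228.5 cm.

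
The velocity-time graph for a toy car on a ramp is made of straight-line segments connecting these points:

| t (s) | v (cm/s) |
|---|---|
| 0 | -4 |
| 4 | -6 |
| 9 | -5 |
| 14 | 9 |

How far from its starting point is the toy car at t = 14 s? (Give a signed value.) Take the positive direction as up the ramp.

-37.5 cm

Net displacement equals the area under the velocity-time graph (areas below the axis count negative).
0–4 s: ½(-4 + -6)(4) = -20 cm
4–9 s: ½(-6 + -5)(5) = -27.5 cm
9–14 s: ½(-5 + 9)(5) = 10 cm
Net displacement = -37.5 cm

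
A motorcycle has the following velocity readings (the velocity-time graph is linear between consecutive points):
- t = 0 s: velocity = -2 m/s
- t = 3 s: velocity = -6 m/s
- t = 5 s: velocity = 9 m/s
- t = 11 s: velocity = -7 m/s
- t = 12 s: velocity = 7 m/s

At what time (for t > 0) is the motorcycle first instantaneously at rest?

v changes sign on 3–5 s (from -6 to 9); the graph is linear there, so v = 0 at t = 3 + (6)·(5 − 3)/(9 − -6) = 3.8 s.

t = 3.8 s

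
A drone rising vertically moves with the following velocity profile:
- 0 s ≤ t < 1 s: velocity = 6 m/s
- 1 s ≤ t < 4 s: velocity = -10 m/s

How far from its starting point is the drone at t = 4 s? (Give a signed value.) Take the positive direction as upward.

-24 m

Net displacement equals the area under the velocity-time graph (areas below the axis count negative).
0–1 s: 6 × 1 = 6 m
1–4 s: -10 × 3 = -30 m
Net displacement = -24 m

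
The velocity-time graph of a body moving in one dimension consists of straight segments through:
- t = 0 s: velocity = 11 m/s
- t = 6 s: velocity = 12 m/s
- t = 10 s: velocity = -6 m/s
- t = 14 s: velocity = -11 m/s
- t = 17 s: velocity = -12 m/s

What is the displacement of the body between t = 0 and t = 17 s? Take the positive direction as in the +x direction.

Net displacement equals the area under the velocity-time graph (areas below the axis count negative).
0–6 s: ½(11 + 12)(6) = 69 m
6–10 s: ½(12 + -6)(4) = 12 m
10–14 s: ½(-6 + -11)(4) = -34 m
14–17 s: ½(-11 + -12)(3) = -34.5 m
Net displacement = 12.5 m

12.5 m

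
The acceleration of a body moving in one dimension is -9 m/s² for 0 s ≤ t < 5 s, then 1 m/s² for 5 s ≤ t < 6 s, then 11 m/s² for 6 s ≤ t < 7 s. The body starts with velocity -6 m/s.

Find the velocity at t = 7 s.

-39 m/s

Δv equals the area under the a-t graph; then v = v₀ + Δv.
0–5 s: -9 × 5 = -45 m/s
5–6 s: 1 × 1 = 1 m/s
6–7 s: 11 × 1 = 11 m/s
Δv = -33 m/s, so v(7) = -6 + (-33) = -39 m/s.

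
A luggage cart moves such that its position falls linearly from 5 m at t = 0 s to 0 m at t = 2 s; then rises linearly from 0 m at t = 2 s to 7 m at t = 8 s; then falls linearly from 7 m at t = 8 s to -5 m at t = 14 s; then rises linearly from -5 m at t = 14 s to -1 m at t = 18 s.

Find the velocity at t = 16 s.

Velocity is the slope of the x-t graph on 14–18 s: (-1 − -5)/(18 − 14) = 1 m/s.

1 m/s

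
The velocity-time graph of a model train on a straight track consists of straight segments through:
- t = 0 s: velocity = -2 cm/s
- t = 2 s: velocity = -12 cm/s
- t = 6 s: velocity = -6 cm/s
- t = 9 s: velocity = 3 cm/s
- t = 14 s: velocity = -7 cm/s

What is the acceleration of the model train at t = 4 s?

Acceleration is the slope of the v-t graph on 2–6 s: (-6 − -12)/(6 − 2) = 1.5 cm/s².

1.5 cm/s²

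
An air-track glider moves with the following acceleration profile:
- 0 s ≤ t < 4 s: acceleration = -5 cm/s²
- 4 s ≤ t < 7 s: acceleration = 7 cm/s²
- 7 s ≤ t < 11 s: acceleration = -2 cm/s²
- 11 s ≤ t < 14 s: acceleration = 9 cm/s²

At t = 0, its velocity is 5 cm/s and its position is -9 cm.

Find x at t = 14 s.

0 cm

On each constant-a segment, Δv = aΔt and Δx = v₀Δt + ½aΔt²; chain segment to segment.
0–4 s: v starts 5 cm/s; Δx = 5·4 + ½·-5·4² = -20 cm; v ends -15 cm/s.
4–7 s: v starts -15 cm/s; Δx = -15·3 + ½·7·3² = -13.5 cm; v ends 6 cm/s.
7–11 s: v starts 6 cm/s; Δx = 6·4 + ½·-2·4² = 8 cm; v ends -2 cm/s.
11–14 s: v starts -2 cm/s; Δx = -2·3 + ½·9·3² = 34.5 cm; v ends 25 cm/s.
x(14) = -9 + Σ Δx = 0 cm.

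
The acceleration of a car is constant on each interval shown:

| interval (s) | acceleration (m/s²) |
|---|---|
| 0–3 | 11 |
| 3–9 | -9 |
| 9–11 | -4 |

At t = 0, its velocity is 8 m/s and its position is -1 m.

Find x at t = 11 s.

122.5 m

On each constant-a segment, Δv = aΔt and Δx = v₀Δt + ½aΔt²; chain segment to segment.
0–3 s: v starts 8 m/s; Δx = 8·3 + ½·11·3² = 73.5 m; v ends 41 m/s.
3–9 s: v starts 41 m/s; Δx = 41·6 + ½·-9·6² = 84 m; v ends -13 m/s.
9–11 s: v starts -13 m/s; Δx = -13·2 + ½·-4·2² = -34 m; v ends -21 m/s.
x(11) = -1 + Σ Δx = 122.5 m.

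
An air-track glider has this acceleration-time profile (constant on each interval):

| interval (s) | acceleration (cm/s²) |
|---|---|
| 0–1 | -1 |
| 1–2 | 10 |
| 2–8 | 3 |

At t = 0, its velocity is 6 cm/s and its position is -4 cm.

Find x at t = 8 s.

155.5 cm

On each constant-a segment, Δv = aΔt and Δx = v₀Δt + ½aΔt²; chain segment to segment.
0–1 s: v starts 6 cm/s; Δx = 6·1 + ½·-1·1² = 5.5 cm; v ends 5 cm/s.
1–2 s: v starts 5 cm/s; Δx = 5·1 + ½·10·1² = 10 cm; v ends 15 cm/s.
2–8 s: v starts 15 cm/s; Δx = 15·6 + ½·3·6² = 144 cm; v ends 33 cm/s.
x(8) = -4 + Σ Δx = 155.5 cm.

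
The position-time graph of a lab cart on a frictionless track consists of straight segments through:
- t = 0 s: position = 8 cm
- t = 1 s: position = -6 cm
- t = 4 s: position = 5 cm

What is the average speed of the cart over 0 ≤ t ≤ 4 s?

6.25 cm/s

Average speed = (total path length)/(elapsed time); on a piecewise-linear x-t graph the path length is Σ|Δx|.
0–1 s: |Δx| = |-6 − 8| = 14 cm
1–4 s: |Δx| = |5 − -6| = 11 cm
Total path = 25 cm; average speed = 25/4 = 6.25 cm/s.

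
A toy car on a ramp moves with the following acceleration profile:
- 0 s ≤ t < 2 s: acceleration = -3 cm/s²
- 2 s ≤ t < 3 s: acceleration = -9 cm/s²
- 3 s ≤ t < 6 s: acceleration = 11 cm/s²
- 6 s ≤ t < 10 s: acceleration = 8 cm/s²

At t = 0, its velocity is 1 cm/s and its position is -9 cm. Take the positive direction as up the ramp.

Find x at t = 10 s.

On each constant-a segment, Δv = aΔt and Δx = v₀Δt + ½aΔt²; chain segment to segment.
0–2 s: v starts 1 cm/s; Δx = 1·2 + ½·-3·2² = -4 cm; v ends -5 cm/s.
2–3 s: v starts -5 cm/s; Δx = -5·1 + ½·-9·1² = -9.5 cm; v ends -14 cm/s.
3–6 s: v starts -14 cm/s; Δx = -14·3 + ½·11·3² = 7.5 cm; v ends 19 cm/s.
6–10 s: v starts 19 cm/s; Δx = 19·4 + ½·8·4² = 140 cm; v ends 51 cm/s.
x(10) = -9 + Σ Δx = 125 cm.

125 cm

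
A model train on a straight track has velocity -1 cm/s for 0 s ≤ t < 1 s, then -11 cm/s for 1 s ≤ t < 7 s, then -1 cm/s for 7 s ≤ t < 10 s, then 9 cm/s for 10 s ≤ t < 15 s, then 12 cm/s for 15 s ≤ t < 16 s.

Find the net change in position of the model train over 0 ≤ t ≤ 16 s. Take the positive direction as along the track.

Displacement is the signed area under the v-t curve.
0–1 s: -1 × 1 = -1 cm
1–7 s: -11 × 6 = -66 cm
7–10 s: -1 × 3 = -3 cm
10–15 s: 9 × 5 = 45 cm
15–16 s: 12 × 1 = 12 cm
Net displacement = -13 cm

-13 cm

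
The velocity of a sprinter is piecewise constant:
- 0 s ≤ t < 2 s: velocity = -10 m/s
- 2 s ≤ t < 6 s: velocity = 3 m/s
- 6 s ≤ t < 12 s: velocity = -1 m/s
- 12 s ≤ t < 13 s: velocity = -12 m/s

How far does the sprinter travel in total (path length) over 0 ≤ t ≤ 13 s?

Total distance travelled is ∫|v| dt — sum the magnitudes of each area piece.
0–2 s: |-10| × 2 = 20 m
2–6 s: |3| × 4 = 12 m
6–12 s: |-1| × 6 = 6 m
12–13 s: |-12| × 1 = 12 m
Total distance = 50 m

50 m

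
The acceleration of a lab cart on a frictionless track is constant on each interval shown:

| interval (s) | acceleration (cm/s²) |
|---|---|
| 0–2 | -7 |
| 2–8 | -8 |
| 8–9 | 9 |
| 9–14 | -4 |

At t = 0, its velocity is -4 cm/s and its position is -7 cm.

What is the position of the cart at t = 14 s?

-677.5 cm

On each constant-a segment, Δv = aΔt and Δx = v₀Δt + ½aΔt²; chain segment to segment.
0–2 s: v starts -4 cm/s; Δx = -4·2 + ½·-7·2² = -22 cm; v ends -18 cm/s.
2–8 s: v starts -18 cm/s; Δx = -18·6 + ½·-8·6² = -252 cm; v ends -66 cm/s.
8–9 s: v starts -66 cm/s; Δx = -66·1 + ½·9·1² = -61.5 cm; v ends -57 cm/s.
9–14 s: v starts -57 cm/s; Δx = -57·5 + ½·-4·5² = -335 cm; v ends -77 cm/s.
x(14) = -7 + Σ Δx = -677.5 cm.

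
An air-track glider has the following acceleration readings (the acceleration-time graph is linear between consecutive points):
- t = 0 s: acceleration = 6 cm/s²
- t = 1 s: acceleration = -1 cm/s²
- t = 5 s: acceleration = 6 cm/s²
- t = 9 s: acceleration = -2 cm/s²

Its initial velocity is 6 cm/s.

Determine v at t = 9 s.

26.5 cm/s

Δv equals the area under the a-t graph; then v = v₀ + Δv.
0–1 s: ½(6 + -1)(1) = 2.5 cm/s
1–5 s: ½(-1 + 6)(4) = 10 cm/s
5–9 s: ½(6 + -2)(4) = 8 cm/s
Δv = 20.5 cm/s, so v(9) = 6 + (20.5) = 26.5 cm/s.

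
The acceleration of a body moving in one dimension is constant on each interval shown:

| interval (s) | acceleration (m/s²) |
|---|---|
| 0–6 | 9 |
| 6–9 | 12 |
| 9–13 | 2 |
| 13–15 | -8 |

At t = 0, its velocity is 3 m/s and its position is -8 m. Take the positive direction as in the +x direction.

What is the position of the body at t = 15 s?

On each constant-a segment, Δv = aΔt and Δx = v₀Δt + ½aΔt²; chain segment to segment.
0–6 s: v starts 3 m/s; Δx = 3·6 + ½·9·6² = 180 m; v ends 57 m/s.
6–9 s: v starts 57 m/s; Δx = 57·3 + ½·12·3² = 225 m; v ends 93 m/s.
9–13 s: v starts 93 m/s; Δx = 93·4 + ½·2·4² = 388 m; v ends 101 m/s.
13–15 s: v starts 101 m/s; Δx = 101·2 + ½·-8·2² = 186 m; v ends 85 m/s.
x(15) = -8 + Σ Δx = 971 m.

971 m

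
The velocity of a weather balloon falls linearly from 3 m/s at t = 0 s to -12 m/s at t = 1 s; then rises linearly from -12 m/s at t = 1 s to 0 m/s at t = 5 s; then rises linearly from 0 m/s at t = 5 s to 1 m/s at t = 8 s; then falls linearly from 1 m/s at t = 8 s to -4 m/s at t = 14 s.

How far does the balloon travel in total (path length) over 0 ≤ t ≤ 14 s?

40.8 m

Distance (not displacement) is the total path length: add the absolute areas under v-t.
0–1 s: v = 0 at t = 0.2 s; triangle areas 0.3 + 4.8 = 5.1 m
1–5 s: |½(-12 + 0)(4)| = 24 m
5–8 s: |½(0 + 1)(3)| = 1.5 m
8–14 s: v = 0 at t = 9.2 s; triangle areas 0.6 + 9.6 = 10.2 m
Total distance = 40.8 m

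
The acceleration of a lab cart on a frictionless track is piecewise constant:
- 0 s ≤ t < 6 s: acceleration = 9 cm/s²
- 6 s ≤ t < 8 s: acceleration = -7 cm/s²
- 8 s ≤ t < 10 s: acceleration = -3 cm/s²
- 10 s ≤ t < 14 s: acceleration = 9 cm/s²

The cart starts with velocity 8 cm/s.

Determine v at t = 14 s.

Δv equals the area under the a-t graph; then v = v₀ + Δv.
0–6 s: 9 × 6 = 54 cm/s
6–8 s: -7 × 2 = -14 cm/s
8–10 s: -3 × 2 = -6 cm/s
10–14 s: 9 × 4 = 36 cm/s
Δv = 70 cm/s, so v(14) = 8 + (70) = 78 cm/s.

78 cm/s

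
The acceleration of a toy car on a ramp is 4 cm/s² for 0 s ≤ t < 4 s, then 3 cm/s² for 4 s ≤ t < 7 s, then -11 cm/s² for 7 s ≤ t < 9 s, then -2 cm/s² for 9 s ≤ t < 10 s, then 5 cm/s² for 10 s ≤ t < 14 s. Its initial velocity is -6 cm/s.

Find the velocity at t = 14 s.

15 cm/s

Δv equals the area under the a-t graph; then v = v₀ + Δv.
0–4 s: 4 × 4 = 16 cm/s
4–7 s: 3 × 3 = 9 cm/s
7–9 s: -11 × 2 = -22 cm/s
9–10 s: -2 × 1 = -2 cm/s
10–14 s: 5 × 4 = 20 cm/s
Δv = 21 cm/s, so v(14) = -6 + (21) = 15 cm/s.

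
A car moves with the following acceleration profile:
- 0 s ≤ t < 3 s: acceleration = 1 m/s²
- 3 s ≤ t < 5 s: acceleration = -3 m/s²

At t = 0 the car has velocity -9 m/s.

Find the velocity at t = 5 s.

Δv equals the area under the a-t graph; then v = v₀ + Δv.
0–3 s: 1 × 3 = 3 m/s
3–5 s: -3 × 2 = -6 m/s
Δv = -3 m/s, so v(5) = -9 + (-3) = -12 m/s.

-12 m/s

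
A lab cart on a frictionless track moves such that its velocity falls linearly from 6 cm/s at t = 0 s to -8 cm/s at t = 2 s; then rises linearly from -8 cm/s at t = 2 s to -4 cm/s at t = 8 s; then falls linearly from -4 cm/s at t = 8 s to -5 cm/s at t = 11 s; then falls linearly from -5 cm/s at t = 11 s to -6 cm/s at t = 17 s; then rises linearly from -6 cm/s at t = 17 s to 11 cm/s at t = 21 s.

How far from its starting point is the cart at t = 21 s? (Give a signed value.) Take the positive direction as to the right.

-74.5 cm

Displacement is the signed area under the v-t curve.
0–2 s: ½(6 + -8)(2) = -2 cm
2–8 s: ½(-8 + -4)(6) = -36 cm
8–11 s: ½(-4 + -5)(3) = -13.5 cm
11–17 s: ½(-5 + -6)(6) = -33 cm
17–21 s: ½(-6 + 11)(4) = 10 cm
Net displacement = -74.5 cm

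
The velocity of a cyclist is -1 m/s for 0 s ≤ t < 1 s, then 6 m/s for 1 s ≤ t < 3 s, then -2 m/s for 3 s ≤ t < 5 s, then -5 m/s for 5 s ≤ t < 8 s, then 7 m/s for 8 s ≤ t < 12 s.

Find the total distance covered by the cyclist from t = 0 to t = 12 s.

60 m

Total distance travelled is ∫|v| dt — sum the magnitudes of each area piece.
0–1 s: |-1| × 1 = 1 m
1–3 s: |6| × 2 = 12 m
3–5 s: |-2| × 2 = 4 m
5–8 s: |-5| × 3 = 15 m
8–12 s: |7| × 4 = 28 m
Total distance = 60 m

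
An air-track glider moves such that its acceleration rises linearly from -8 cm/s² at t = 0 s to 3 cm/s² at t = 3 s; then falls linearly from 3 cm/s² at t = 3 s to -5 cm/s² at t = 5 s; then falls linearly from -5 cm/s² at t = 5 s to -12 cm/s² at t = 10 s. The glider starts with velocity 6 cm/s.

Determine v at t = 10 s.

Δv equals the area under the a-t graph; then v = v₀ + Δv.
0–3 s: ½(-8 + 3)(3) = -7.5 cm/s
3–5 s: ½(3 + -5)(2) = -2 cm/s
5–10 s: ½(-5 + -12)(5) = -42.5 cm/s
Δv = -52 cm/s, so v(10) = 6 + (-52) = -46 cm/s.

-46 cm/s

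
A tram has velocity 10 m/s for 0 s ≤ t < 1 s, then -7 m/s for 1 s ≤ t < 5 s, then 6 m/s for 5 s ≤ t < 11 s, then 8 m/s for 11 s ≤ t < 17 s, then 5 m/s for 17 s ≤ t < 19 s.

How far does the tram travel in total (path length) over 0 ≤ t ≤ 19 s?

132 m

Distance (not displacement) is the total path length: add the absolute areas under v-t.
0–1 s: |10| × 1 = 10 m
1–5 s: |-7| × 4 = 28 m
5–11 s: |6| × 6 = 36 m
11–17 s: |8| × 6 = 48 m
17–19 s: |5| × 2 = 10 m
Total distance = 132 m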